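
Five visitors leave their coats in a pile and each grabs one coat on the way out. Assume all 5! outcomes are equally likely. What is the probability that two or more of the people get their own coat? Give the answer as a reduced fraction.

31/120

Favorable outcomes: Σ_{i≥2} C(5,i)·!(5-i) = 10·2 + 10·1 + 5·0 + 1·1 = 31.
Total outcomes: 5! = 120.
Probability = 31/120 = 31/120.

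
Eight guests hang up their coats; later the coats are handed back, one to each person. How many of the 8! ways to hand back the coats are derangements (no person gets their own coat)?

14833

By inclusion-exclusion, !8 = Σ (-1)^k · 8!/k! for k=0..8
= 8! - 8!/1! + 8!/2! - 8!/3! + 8!/4! - 8!/5! + 8!/6! - 8!/7! + 8!/8!
= 40320 - 40320 + 20160 - 6720 + 1680 - 336 + 56 - 8 + 1
= 14833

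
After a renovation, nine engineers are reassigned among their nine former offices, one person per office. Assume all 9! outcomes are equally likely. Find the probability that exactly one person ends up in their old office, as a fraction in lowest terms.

Favorable outcomes: C(9,1)·!8 = 9·14833 = 133497.
Total outcomes: 9! = 362880.
Probability = 133497/362880 = 2119/5760.

2119/5760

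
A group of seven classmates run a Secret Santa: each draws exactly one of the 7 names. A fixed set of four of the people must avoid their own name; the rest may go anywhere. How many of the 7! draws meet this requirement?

2790

Let A_j be the event that the j-th constrained one is fixed. By inclusion-exclusion over the 4 events:
Σ_{j=0}^{4} (-1)^j C(4,j)(7-j)!
= C(4,0)·7! - C(4,1)·6! + C(4,2)·5! - C(4,3)·4! + C(4,4)·3!
= 5040 - 2880 + 720 - 96 + 6
= 2790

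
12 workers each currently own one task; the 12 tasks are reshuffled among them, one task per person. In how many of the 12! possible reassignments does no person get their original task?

Use !n = n·!(n-1) + (-1)^n.
!12 = 12·14684570 + 1 = 176214841

176214841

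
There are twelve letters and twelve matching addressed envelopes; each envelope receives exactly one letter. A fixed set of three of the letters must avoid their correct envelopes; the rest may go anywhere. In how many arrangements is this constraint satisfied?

Inclusion-exclusion on the 3 forbidden self-matches:
Σ_{j=0}^{3} (-1)^j C(3,j)(12-j)!
= C(3,0)·12! - C(3,1)·11! + C(3,2)·10! - C(3,3)·9!
= 479001600 - 119750400 + 10886400 - 362880
= 369774720

369774720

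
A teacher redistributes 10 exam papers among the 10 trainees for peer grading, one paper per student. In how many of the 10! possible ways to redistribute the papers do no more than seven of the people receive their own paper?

3628754

Sum C(10,i)·!(10-i) for i = 0..7:
  i=0: C(10,0)·!10 = 1·1334961 = 1334961
  i=1: C(10,1)·!9 = 10·133496 = 1334960
  i=2: C(10,2)·!8 = 45·14833 = 667485
  i=3: C(10,3)·!7 = 120·1854 = 222480
  i=4: C(10,4)·!6 = 210·265 = 55650
  i=5: C(10,5)·!5 = 252·44 = 11088
  i=6: C(10,6)·!4 = 210·9 = 1890
  i=7: C(10,7)·!3 = 120·2 = 240
Total = 3628754.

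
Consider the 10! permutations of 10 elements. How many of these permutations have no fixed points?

!10 = 10! · Σ_{k=0}^{10} (-1)^k/k!
= 10! - 10!/1! + 10!/2! - 10!/3! + 10!/4! - 10!/5! + 10!/6! - 10!/7! + 10!/8! - 10!/9! + 10!/10!
= 3628800 - 3628800 + 1814400 - 604800 + 151200 - 30240 + 5040 - 720 + 90 - 10 + 1
= 1334961

1334961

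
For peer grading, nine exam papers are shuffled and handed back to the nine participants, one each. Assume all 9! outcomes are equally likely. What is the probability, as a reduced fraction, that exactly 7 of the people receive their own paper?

Favorable outcomes: C(9,7)·!2 = 36·1 = 36.
Total outcomes: 9! = 362880.
Probability = 36/362880 = 1/10080.

1/10080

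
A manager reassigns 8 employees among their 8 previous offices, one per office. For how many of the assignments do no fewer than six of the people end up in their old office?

29

# with exactly i fixed is C(8,i)·!(8-i); sum over i=6..8:
  i=6: C(8,6)·!2 = 28·1 = 28
  i=7: C(8,7)·!1 = 8·0 = 0
  i=8: C(8,8)·!0 = 1·1 = 1
Total = 29.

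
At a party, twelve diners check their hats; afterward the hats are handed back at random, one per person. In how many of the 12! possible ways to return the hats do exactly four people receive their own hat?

7342335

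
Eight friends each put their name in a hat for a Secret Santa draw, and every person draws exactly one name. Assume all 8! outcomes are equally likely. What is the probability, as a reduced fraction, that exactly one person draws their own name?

Favorable outcomes: C(8,1)·!7 = 8·1854 = 14832.
Total outcomes: 8! = 40320.
Probability = 14832/40320 = 103/280.

103/280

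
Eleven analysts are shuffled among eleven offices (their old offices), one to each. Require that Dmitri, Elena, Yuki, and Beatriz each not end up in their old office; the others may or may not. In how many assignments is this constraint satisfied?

27422640

Inclusion-exclusion on the 4 forbidden self-matches:
Σ_{j=0}^{4} (-1)^j C(4,j)(11-j)!
= C(4,0)·11! - C(4,1)·10! + C(4,2)·9! - C(4,3)·8! + C(4,4)·7!
= 39916800 - 14515200 + 2177280 - 161280 + 5040
= 27422640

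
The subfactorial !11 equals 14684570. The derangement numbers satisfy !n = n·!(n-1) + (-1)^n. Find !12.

176214841

!12 = 12·14684570 + 1 = 176214841.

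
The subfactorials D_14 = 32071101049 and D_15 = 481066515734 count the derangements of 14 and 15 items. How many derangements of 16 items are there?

7697064251745

D_16 = (16-1)·(D_15 + D_14) = 15·(481066515734 + 32071101049) = 15·513137616783 = 7697064251745.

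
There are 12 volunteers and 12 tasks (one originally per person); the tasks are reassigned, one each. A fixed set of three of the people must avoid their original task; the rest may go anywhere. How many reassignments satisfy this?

Let A_j be the event that the j-th constrained one is fixed. By inclusion-exclusion over the 3 events:
Σ_{j=0}^{3} (-1)^j C(3,j)(12-j)!
= C(3,0)·12! - C(3,1)·11! + C(3,2)·10! - C(3,3)·9!
= 479001600 - 119750400 + 10886400 - 362880
= 369774720

369774720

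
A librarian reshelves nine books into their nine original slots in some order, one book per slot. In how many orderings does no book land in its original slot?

Recurrence: !9 = 9·!8 + (-1)^9.
!9 = 9·14833 - 1 = 133496

133496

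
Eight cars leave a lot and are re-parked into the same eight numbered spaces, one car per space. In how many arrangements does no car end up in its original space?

The number of derangements of 8 is !8 = Σ_{k=0}^{8} (-1)^k·8!/k!
= 8! - 8!/1! + 8!/2! - 8!/3! + 8!/4! - 8!/5! + 8!/6! - 8!/7! + 8!/8!
= 40320 - 40320 + 20160 - 6720 + 1680 - 336 + 56 - 8 + 1
= 14833

14833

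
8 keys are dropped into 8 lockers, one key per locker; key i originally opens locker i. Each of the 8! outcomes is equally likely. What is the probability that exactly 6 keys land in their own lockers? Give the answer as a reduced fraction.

1/1440

Favorable outcomes: C(8,6)·!2 = 28·1 = 28.
Total outcomes: 8! = 40320.
Probability = 28/40320 = 1/1440.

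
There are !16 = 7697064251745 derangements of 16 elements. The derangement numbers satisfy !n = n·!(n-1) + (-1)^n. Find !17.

130850092279664

!17 = 17·7697064251745 - 1 = 130850092279664.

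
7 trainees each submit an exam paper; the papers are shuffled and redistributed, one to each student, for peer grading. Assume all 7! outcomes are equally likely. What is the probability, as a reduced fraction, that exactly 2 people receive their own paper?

11/60

Favorable outcomes: C(7,2)·!5 = 21·44 = 924.
Total outcomes: 7! = 5040.
Probability = 924/5040 = 11/60.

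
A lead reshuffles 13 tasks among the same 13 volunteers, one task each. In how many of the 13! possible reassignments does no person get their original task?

2290792932

The number of derangements of 13 is !13 = Σ_{k=0}^{13} (-1)^k·13!/k!
= 13! - 13!/1! + 13!/2! - 13!/3! + 13!/4! - 13!/5! + 13!/6! - 13!/7! + 13!/8! - 13!/9! + 13!/10! - 13!/11! + 13!/12! - 13!/13!
= 6227020800 - 6227020800 + 3113510400 - 1037836800 + 259459200 - 51891840 + 8648640 - 1235520 + 154440 - 17160 + 1716 - 156 + 13 - 1
= 2290792932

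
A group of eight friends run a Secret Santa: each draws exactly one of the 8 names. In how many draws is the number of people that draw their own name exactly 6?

28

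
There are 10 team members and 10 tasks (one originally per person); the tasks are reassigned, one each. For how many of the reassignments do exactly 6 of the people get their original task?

Pick the 6 fixed positions: C(10,6) = 210 ways.
The other 4 form a derangement: !4 = 9.
Total: 210 × 9 = 1890.

1890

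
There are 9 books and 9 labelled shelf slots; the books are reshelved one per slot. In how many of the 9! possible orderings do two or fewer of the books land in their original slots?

# with exactly i fixed is C(9,i)·!(9-i); sum over i=0..2:
  i=0: C(9,0)·!9 = 1·133496 = 133496
  i=1: C(9,1)·!8 = 9·14833 = 133497
  i=2: C(9,2)·!7 = 36·1854 = 66744
Total = 333737.

333737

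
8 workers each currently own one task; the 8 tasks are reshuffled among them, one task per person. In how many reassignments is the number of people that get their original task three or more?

3235

# with exactly i fixed is C(8,i)·!(8-i); sum over i=3..8:
  i=3: C(8,3)·!5 = 56·44 = 2464
  i=4: C(8,4)·!4 = 70·9 = 630
  i=5: C(8,5)·!3 = 56·2 = 112
  i=6: C(8,6)·!2 = 28·1 = 28
  i=7: C(8,7)·!1 = 8·0 = 0
  i=8: C(8,8)·!0 = 1·1 = 1
Total = 3235.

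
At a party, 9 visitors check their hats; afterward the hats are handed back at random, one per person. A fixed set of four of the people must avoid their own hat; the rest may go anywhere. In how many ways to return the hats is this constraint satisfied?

229080

Inclusion-exclusion on the 4 forbidden self-matches:
Σ_{j=0}^{4} (-1)^j C(4,j)(9-j)!
= C(4,0)·9! - C(4,1)·8! + C(4,2)·7! - C(4,3)·6! + C(4,4)·5!
= 362880 - 161280 + 30240 - 2880 + 120
= 229080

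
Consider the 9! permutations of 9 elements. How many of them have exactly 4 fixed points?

5544

Pick the 4 fixed positions: C(9,4) = 126 ways.
The other 5 form a derangement: !5 = 44.
Total: 126 × 44 = 5544.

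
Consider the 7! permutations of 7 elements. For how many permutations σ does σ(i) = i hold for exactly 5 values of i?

Pick the 5 fixed positions: C(7,5) = 21 ways.
The other 2 form a derangement: !2 = 1.
Total: 21 × 1 = 21.

21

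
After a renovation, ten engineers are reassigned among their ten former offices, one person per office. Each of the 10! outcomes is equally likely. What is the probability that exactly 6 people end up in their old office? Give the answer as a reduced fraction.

1/1920

Favorable outcomes: C(10,6)·!4 = 210·9 = 1890.
Total outcomes: 10! = 3628800.
Probability = 1890/3628800 = 1/1920.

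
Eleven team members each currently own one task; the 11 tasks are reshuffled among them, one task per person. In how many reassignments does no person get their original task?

14684570

Recurrence: !11 = 11·!10 + (-1)^11.
!11 = 11·1334961 - 1 = 14684570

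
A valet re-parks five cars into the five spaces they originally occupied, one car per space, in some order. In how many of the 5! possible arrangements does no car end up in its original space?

Recurrence: !5 = 4·(!4 + !3).
!5 = 4·(9 + 2) = 4·11 = 44

44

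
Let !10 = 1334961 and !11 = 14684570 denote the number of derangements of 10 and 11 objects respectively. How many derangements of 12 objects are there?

176214841

!12 = (12-1)·(!11 + !10) = 11·(14684570 + 1334961) = 11·16019531 = 176214841.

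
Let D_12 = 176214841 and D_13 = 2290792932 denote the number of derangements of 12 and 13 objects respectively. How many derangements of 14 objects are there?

32071101049

D_14 = (14-1)·(D_13 + D_12) = 13·(2290792932 + 176214841) = 13·2467007773 = 32071101049.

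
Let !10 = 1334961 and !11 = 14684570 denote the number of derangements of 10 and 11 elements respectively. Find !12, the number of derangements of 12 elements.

176214841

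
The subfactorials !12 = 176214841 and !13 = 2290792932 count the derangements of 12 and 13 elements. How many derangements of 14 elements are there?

!14 = (14-1)·(!13 + !12) = 13·(2290792932 + 176214841) = 13·2467007773 = 32071101049.

32071101049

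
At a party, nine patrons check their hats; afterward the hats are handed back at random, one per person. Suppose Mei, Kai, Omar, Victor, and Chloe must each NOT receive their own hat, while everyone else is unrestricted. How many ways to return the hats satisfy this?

205056

Let A_j be the event that the j-th constrained one is fixed. By inclusion-exclusion over the 5 events:
Σ_{j=0}^{5} (-1)^j C(5,j)(9-j)!
= C(5,0)·9! - C(5,1)·8! + C(5,2)·7! - C(5,3)·6! + C(5,4)·5! - C(5,5)·4!
= 362880 - 201600 + 50400 - 7200 + 600 - 24
= 205056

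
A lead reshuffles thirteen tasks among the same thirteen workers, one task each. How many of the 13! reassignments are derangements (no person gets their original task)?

!13 is the nearest integer to 13!/e.
13! = 6227020800, and 6227020800/e ≈ 2290792932.07, so !13 = 2290792932.

2290792932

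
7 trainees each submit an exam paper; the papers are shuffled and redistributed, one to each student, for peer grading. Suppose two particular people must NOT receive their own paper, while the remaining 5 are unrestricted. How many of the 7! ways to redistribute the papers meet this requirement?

Let A_j be the event that the j-th constrained one is fixed. By inclusion-exclusion over the 2 events:
Σ_{j=0}^{2} (-1)^j C(2,j)(7-j)!
= C(2,0)·7! - C(2,1)·6! + C(2,2)·5!
= 5040 - 1440 + 120
= 3720

3720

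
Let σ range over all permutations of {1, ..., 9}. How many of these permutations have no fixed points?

133496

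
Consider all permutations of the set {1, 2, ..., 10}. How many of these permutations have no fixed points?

!10 is the nearest integer to 10!/e.
10! = 3628800, and 3628800/e ≈ 1334960.92, so !10 = 1334961.

1334961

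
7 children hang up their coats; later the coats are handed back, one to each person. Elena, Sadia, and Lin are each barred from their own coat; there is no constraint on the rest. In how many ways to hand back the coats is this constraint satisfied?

Let A_j be the event that the j-th constrained one is fixed. By inclusion-exclusion over the 3 events:
Σ_{j=0}^{3} (-1)^j C(3,j)(7-j)!
= C(3,0)·7! - C(3,1)·6! + C(3,2)·5! - C(3,3)·4!
= 5040 - 2160 + 360 - 24
= 3216

3216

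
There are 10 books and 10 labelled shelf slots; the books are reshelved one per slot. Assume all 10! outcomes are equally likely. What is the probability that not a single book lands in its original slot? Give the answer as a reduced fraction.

Favorable outcomes: !10 = 1334961.
Total outcomes: 10! = 3628800.
Probability = 1334961/3628800 = 16481/44800.

16481/44800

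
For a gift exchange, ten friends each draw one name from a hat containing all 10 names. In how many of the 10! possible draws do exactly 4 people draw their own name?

Choose which 4 of the 10 are fixed: C(10,4) = 210.
The other 6 form a derangement: !6 = 265.
Total: 210 × 265 = 55650.

55650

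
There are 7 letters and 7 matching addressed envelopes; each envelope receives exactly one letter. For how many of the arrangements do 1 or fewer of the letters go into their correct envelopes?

# with exactly i fixed is C(7,i)·!(7-i); sum over i=0..1:
  i=0: C(7,0)·!7 = 1·1854 = 1854
  i=1: C(7,1)·!6 = 7·265 = 1855
Total = 3709.

3709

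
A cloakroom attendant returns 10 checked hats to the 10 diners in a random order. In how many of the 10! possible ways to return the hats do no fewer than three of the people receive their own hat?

# with exactly i fixed is C(10,i)·!(10-i); sum over i=3..10:
  i=3: C(10,3)·!7 = 120·1854 = 222480
  i=4: C(10,4)·!6 = 210·265 = 55650
  i=5: C(10,5)·!5 = 252·44 = 11088
  i=6: C(10,6)·!4 = 210·9 = 1890
  i=7: C(10,7)·!3 = 120·2 = 240
  i=8: C(10,8)·!2 = 45·1 = 45
  i=9: C(10,9)·!1 = 10·0 = 0
  i=10: C(10,10)·!0 = 1·1 = 1
Total = 291394.

291394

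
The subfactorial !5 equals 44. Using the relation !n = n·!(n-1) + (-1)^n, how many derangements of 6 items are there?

!6 = 6·44 + 1 = 265.

265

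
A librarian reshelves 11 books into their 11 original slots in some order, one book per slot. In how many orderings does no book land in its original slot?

By inclusion-exclusion, !11 = Σ (-1)^k · 11!/k! for k=0..11
= 11! - 11!/1! + 11!/2! - 11!/3! + 11!/4! - 11!/5! + 11!/6! - 11!/7! + 11!/8! - 11!/9! + 11!/10! - 11!/11!
= 39916800 - 39916800 + 19958400 - 6652800 + 1663200 - 332640 + 55440 - 7920 + 990 - 110 + 11 - 1
= 14684570

14684570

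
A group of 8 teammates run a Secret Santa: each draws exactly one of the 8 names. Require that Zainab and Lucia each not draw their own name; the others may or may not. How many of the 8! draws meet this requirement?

30960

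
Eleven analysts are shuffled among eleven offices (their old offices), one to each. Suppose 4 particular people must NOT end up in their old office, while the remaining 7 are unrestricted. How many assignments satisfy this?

27422640

Let A_j be the event that the j-th constrained one is fixed. By inclusion-exclusion over the 4 events:
Σ_{j=0}^{4} (-1)^j C(4,j)(11-j)!
= C(4,0)·11! - C(4,1)·10! + C(4,2)·9! - C(4,3)·8! + C(4,4)·7!
= 39916800 - 14515200 + 2177280 - 161280 + 5040
= 27422640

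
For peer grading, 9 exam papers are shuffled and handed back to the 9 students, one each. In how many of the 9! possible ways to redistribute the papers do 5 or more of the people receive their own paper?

# with exactly i fixed is C(9,i)·!(9-i); sum over i=5..9:
  i=5: C(9,5)·!4 = 126·9 = 1134
  i=6: C(9,6)·!3 = 84·2 = 168
  i=7: C(9,7)·!2 = 36·1 = 36
  i=8: C(9,8)·!1 = 9·0 = 0
  i=9: C(9,9)·!0 = 1·1 = 1
Total = 1339.

1339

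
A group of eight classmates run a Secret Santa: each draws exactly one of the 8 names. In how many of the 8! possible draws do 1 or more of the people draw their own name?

25487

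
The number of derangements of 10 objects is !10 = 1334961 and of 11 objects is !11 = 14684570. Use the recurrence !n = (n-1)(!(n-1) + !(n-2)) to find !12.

176214841

!12 = (12-1)·(!11 + !10) = 11·(14684570 + 1334961) = 11·16019531 = 176214841.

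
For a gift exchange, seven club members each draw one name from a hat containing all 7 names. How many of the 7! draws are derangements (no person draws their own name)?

By inclusion-exclusion, !7 = Σ (-1)^k · 7!/k! for k=0..7
= 7! - 7!/1! + 7!/2! - 7!/3! + 7!/4! - 7!/5! + 7!/6! - 7!/7!
= 5040 - 5040 + 2520 - 840 + 210 - 42 + 7 - 1
= 1854

1854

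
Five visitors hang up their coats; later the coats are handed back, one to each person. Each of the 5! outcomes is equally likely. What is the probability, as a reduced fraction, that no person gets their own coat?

11/30

Favorable outcomes: !5 = 44.
Total outcomes: 5! = 120.
Probability = 44/120 = 11/30.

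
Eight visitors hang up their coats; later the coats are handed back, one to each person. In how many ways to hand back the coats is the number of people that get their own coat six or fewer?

# with exactly i fixed is C(8,i)·!(8-i); sum over i=0..6:
  i=0: C(8,0)·!8 = 1·14833 = 14833
  i=1: C(8,1)·!7 = 8·1854 = 14832
  i=2: C(8,2)·!6 = 28·265 = 7420
  i=3: C(8,3)·!5 = 56·44 = 2464
  i=4: C(8,4)·!4 = 70·9 = 630
  i=5: C(8,5)·!3 = 56·2 = 112
  i=6: C(8,6)·!2 = 28·1 = 28
Total = 40319.

40319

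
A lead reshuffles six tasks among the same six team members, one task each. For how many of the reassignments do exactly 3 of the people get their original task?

40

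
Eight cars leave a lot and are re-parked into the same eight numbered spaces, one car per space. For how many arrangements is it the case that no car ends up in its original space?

Use !n = n·!(n-1) + (-1)^n.
!8 = 8·1854 + 1 = 14833

14833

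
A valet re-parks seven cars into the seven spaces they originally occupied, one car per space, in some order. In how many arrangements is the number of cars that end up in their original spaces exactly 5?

21

Choose which 5 of the 7 are fixed: C(7,5) = 21.
The remaining 2 must be deranged: !2 = 1.
Total: 21 × 1 = 21.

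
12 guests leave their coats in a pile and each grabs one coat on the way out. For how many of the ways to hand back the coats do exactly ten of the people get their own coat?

Choose which 10 of the 12 are fixed: C(12,10) = 66.
The remaining 2 must be deranged: !2 = 1.
Total: 66 × 1 = 66.

66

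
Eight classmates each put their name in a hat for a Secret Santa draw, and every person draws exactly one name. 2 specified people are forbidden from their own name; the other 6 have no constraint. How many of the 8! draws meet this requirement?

Let A_j be the event that the j-th constrained one is fixed. By inclusion-exclusion over the 2 events:
Σ_{j=0}^{2} (-1)^j C(2,j)(8-j)!
= C(2,0)·8! - C(2,1)·7! + C(2,2)·6!
= 40320 - 10080 + 720
= 30960

30960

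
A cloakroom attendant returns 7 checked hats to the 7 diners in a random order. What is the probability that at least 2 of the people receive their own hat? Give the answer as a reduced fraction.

1331/5040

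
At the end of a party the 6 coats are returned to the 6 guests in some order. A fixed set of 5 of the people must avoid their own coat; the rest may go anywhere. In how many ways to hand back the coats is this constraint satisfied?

Inclusion-exclusion on the 5 forbidden self-matches:
Σ_{j=0}^{5} (-1)^j C(5,j)(6-j)!
= C(5,0)·6! - C(5,1)·5! + C(5,2)·4! - C(5,3)·3! + C(5,4)·2! - C(5,5)·1!
= 720 - 600 + 240 - 60 + 10 - 1
= 309

309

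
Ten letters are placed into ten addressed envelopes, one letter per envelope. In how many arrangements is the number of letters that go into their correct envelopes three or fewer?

Sum C(10,i)·!(10-i) for i = 0..3:
  i=0: C(10,0)·!10 = 1·1334961 = 1334961
  i=1: C(10,1)·!9 = 10·133496 = 1334960
  i=2: C(10,2)·!8 = 45·14833 = 667485
  i=3: C(10,3)·!7 = 120·1854 = 222480
Total = 3559886.

3559886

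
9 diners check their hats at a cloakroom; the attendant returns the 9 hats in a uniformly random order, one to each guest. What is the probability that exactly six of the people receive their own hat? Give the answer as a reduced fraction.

Favorable outcomes: C(9,6)·!3 = 84·2 = 168.
Total outcomes: 9! = 362880.
Probability = 168/362880 = 1/2160.

1/2160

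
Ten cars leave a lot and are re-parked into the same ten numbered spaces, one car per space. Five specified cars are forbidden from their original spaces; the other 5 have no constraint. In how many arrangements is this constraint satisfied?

Inclusion-exclusion on the 5 forbidden self-matches:
Σ_{j=0}^{5} (-1)^j C(5,j)(10-j)!
= C(5,0)·10! - C(5,1)·9! + C(5,2)·8! - C(5,3)·7! + C(5,4)·6! - C(5,5)·5!
= 3628800 - 1814400 + 403200 - 50400 + 3600 - 120
= 2170680

2170680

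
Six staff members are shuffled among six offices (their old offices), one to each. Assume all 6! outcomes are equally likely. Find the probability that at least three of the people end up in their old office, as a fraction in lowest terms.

7/90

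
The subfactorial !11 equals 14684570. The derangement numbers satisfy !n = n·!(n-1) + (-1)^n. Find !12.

176214841

!12 = 12·14684570 + 1 = 176214841.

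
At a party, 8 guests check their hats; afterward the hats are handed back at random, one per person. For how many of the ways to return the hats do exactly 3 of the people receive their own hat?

2464

Pick the 3 fixed positions: C(8,3) = 56 ways.
The remaining 5 must be deranged: !5 = 44.
Total: 56 × 44 = 2464.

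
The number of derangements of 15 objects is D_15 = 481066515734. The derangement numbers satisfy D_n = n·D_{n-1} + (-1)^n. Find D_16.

D_16 = 16·481066515734 + 1 = 7697064251745.

7697064251745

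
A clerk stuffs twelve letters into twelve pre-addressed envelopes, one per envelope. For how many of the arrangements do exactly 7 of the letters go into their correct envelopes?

34848

Choose which 7 of the 12 are fixed: C(12,7) = 792.
The remaining 5 must be deranged: !5 = 44.
Total: 792 × 44 = 34848.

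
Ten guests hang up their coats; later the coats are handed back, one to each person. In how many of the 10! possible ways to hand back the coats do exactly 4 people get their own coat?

Pick the 4 fixed positions: C(10,4) = 210 ways.
The other 6 form a derangement: !6 = 265.
Total: 210 × 265 = 55650.

55650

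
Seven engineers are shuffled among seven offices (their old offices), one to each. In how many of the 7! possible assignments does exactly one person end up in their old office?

Pick the single fixed position: C(7,1) = 7 ways.
The other 6 form a derangement: !6 = 265.
Total: 7 × 265 = 1855.

1855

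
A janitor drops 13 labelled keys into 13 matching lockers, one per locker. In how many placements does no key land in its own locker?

2290792932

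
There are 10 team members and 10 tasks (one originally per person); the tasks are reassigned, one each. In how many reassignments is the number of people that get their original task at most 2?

3337406

Sum C(10,i)·!(10-i) for i = 0..2:
  i=0: C(10,0)·!10 = 1·1334961 = 1334961
  i=1: C(10,1)·!9 = 10·133496 = 1334960
  i=2: C(10,2)·!8 = 45·14833 = 667485
Total = 3337406.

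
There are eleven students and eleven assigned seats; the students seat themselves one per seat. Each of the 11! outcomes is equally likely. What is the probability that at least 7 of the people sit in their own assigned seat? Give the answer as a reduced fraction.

Favorable outcomes: Σ_{i≥7} C(11,i)·!(11-i) = 330·9 + 165·2 + 55·1 + 11·0 + 1·1 = 3356.
Total outcomes: 11! = 39916800.
Probability = 3356/39916800 = 839/9979200.

839/9979200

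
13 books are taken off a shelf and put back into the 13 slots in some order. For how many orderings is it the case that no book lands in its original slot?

2290792932

Recurrence: !13 = 12·(!12 + !11).
!13 = 12·(176214841 + 14684570) = 12·190899411 = 2290792932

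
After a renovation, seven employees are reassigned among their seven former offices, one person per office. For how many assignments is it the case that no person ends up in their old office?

1854

Use !n = (n-1)(!(n-1) + !(n-2)).
!7 = 6·(265 + 44) = 6·309 = 1854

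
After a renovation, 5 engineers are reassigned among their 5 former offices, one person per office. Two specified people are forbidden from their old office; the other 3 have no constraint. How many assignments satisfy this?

78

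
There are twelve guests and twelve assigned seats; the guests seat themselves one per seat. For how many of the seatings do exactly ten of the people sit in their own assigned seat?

66

Choose which 10 of the 12 are fixed: C(12,10) = 66.
The other 2 form a derangement: !2 = 1.
Total: 66 × 1 = 66.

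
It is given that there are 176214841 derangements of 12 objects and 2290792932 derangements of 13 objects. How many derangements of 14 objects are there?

!14 = (14-1)·(!13 + !12) = 13·(2290792932 + 176214841) = 13·2467007773 = 32071101049.

32071101049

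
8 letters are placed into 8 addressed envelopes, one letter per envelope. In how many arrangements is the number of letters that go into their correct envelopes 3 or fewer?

# with exactly i fixed is C(8,i)·!(8-i); sum over i=0..3:
  i=0: C(8,0)·!8 = 1·14833 = 14833
  i=1: C(8,1)·!7 = 8·1854 = 14832
  i=2: C(8,2)·!6 = 28·265 = 7420
  i=3: C(8,3)·!5 = 56·44 = 2464
Total = 39549.

39549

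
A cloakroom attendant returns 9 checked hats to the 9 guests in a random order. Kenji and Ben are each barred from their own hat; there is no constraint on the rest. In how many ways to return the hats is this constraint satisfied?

287280

Inclusion-exclusion on the 2 forbidden self-matches:
Σ_{j=0}^{2} (-1)^j C(2,j)(9-j)!
= C(2,0)·9! - C(2,1)·8! + C(2,2)·7!
= 362880 - 80640 + 5040
= 287280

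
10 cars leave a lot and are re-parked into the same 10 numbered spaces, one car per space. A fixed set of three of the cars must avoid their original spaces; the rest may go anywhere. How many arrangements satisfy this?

Inclusion-exclusion on the 3 forbidden self-matches:
Σ_{j=0}^{3} (-1)^j C(3,j)(10-j)!
= C(3,0)·10! - C(3,1)·9! + C(3,2)·8! - C(3,3)·7!
= 3628800 - 1088640 + 120960 - 5040
= 2656080

2656080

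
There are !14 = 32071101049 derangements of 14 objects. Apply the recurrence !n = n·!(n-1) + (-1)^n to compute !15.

481066515734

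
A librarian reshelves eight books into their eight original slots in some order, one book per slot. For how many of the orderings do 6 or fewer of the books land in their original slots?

40319

# with exactly i fixed is C(8,i)·!(8-i); sum over i=0..6:
  i=0: C(8,0)·!8 = 1·14833 = 14833
  i=1: C(8,1)·!7 = 8·1854 = 14832
  i=2: C(8,2)·!6 = 28·265 = 7420
  i=3: C(8,3)·!5 = 56·44 = 2464
  i=4: C(8,4)·!4 = 70·9 = 630
  i=5: C(8,5)·!3 = 56·2 = 112
  i=6: C(8,6)·!2 = 28·1 = 28
Total = 40319.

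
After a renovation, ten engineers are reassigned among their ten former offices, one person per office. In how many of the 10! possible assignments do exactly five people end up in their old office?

Choose which 5 of the 10 are fixed: C(10,5) = 252.
The remaining 5 must be deranged: !5 = 44.
Total: 252 × 44 = 11088.

11088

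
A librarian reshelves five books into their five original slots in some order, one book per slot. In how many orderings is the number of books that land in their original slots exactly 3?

10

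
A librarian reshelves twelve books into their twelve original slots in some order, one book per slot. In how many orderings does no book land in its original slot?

By inclusion-exclusion, !12 = Σ (-1)^k · 12!/k! for k=0..12
= 12! - 12!/1! + 12!/2! - 12!/3! + 12!/4! - 12!/5! + 12!/6! - 12!/7! + 12!/8! - 12!/9! + 12!/10! - 12!/11! + 12!/12!
= 479001600 - 479001600 + 239500800 - 79833600 + 19958400 - 3991680 + 665280 - 95040 + 11880 - 1320 + 132 - 12 + 1
= 176214841

176214841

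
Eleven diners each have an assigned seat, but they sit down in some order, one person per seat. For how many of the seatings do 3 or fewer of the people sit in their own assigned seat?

39158866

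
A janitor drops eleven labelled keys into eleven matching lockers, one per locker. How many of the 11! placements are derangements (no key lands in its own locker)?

Recurrence: !11 = 10·(!10 + !9).
!11 = 10·(1334961 + 133496) = 10·1468457 = 14684570

14684570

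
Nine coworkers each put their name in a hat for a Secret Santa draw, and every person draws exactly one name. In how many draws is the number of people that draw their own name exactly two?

66744

Choose which 2 of the 9 are fixed: C(9,2) = 36.
The other 7 form a derangement: !7 = 1854.
Total: 36 × 1854 = 66744.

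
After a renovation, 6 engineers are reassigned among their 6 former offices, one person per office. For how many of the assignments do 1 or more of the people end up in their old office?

# with exactly i fixed is C(6,i)·!(6-i); sum over i=1..6:
  i=1: C(6,1)·!5 = 6·44 = 264
  i=2: C(6,2)·!4 = 15·9 = 135
  i=3: C(6,3)·!3 = 20·2 = 40
  i=4: C(6,4)·!2 = 15·1 = 15
  i=5: C(6,5)·!1 = 6·0 = 0
  i=6: C(6,6)·!0 = 1·1 = 1
Total = 455.

455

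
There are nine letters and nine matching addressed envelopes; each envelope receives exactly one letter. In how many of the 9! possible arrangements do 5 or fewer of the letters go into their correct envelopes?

Sum C(9,i)·!(9-i) for i = 0..5:
  i=0: C(9,0)·!9 = 1·133496 = 133496
  i=1: C(9,1)·!8 = 9·14833 = 133497
  i=2: C(9,2)·!7 = 36·1854 = 66744
  i=3: C(9,3)·!6 = 84·265 = 22260
  i=4: C(9,4)·!5 = 126·44 = 5544
  i=5: C(9,5)·!4 = 126·9 = 1134
Total = 362675.

362675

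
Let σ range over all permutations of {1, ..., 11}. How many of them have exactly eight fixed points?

330

Choose which 8 of the 11 are fixed: C(11,8) = 165.
The remaining 3 must be deranged: !3 = 2.
Total: 165 × 2 = 330.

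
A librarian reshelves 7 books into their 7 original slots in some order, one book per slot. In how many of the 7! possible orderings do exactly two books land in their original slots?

924

Choose which 2 of the 7 are fixed: C(7,2) = 21.
The other 5 form a derangement: !5 = 44.
Total: 21 × 44 = 924.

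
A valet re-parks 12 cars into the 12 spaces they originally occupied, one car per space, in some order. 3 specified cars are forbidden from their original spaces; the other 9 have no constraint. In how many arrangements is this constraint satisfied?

369774720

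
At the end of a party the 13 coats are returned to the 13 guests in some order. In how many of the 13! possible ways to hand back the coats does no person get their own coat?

The number of derangements of 13 is !13 = Σ_{k=0}^{13} (-1)^k·13!/k!
= 13! - 13!/1! + 13!/2! - 13!/3! + 13!/4! - 13!/5! + 13!/6! - 13!/7! + 13!/8! - 13!/9! + 13!/10! - 13!/11! + 13!/12! - 13!/13!
= 6227020800 - 6227020800 + 3113510400 - 1037836800 + 259459200 - 51891840 + 8648640 - 1235520 + 154440 - 17160 + 1716 - 156 + 13 - 1
= 2290792932

2290792932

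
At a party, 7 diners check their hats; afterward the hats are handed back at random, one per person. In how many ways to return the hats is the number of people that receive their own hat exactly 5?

Choose which 5 of the 7 are fixed: C(7,5) = 21.
The remaining 2 must be deranged: !2 = 1.
Total: 21 × 1 = 21.

21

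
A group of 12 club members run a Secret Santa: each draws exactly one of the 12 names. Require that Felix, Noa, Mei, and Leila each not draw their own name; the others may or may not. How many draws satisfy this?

339696000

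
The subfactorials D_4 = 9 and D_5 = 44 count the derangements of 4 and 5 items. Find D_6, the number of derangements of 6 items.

D_6 = (6-1)·(D_5 + D_4) = 5·(44 + 9) = 5·53 = 265.

265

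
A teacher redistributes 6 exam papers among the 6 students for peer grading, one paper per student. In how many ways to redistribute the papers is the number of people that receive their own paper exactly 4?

Pick the 4 fixed positions: C(6,4) = 15 ways.
The remaining 2 must be deranged: !2 = 1.
Total: 15 × 1 = 15.

15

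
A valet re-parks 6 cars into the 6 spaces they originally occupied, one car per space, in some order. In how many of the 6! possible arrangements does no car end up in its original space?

By inclusion-exclusion, !6 = Σ (-1)^k · 6!/k! for k=0..6
= 6! - 6!/1! + 6!/2! - 6!/3! + 6!/4! - 6!/5! + 6!/6!
= 720 - 720 + 360 - 120 + 30 - 6 + 1
= 265

265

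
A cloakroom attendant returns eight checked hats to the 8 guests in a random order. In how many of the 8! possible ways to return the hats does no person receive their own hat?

!8 = 8! · Σ_{k=0}^{8} (-1)^k/k!
= 8! - 8!/1! + 8!/2! - 8!/3! + 8!/4! - 8!/5! + 8!/6! - 8!/7! + 8!/8!
= 40320 - 40320 + 20160 - 6720 + 1680 - 336 + 56 - 8 + 1
= 14833

14833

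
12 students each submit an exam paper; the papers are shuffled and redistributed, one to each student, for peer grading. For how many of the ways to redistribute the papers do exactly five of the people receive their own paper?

Pick the 5 fixed positions: C(12,5) = 792 ways.
The remaining 7 must be deranged: !7 = 1854.
Total: 792 × 1854 = 1468368.

1468368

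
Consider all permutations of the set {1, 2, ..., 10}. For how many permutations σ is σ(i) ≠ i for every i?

1334961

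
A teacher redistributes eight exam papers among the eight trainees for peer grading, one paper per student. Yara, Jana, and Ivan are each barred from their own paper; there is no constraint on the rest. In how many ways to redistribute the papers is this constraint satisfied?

Let A_j be the event that the j-th constrained one is fixed. By inclusion-exclusion over the 3 events:
Σ_{j=0}^{3} (-1)^j C(3,j)(8-j)!
= C(3,0)·8! - C(3,1)·7! + C(3,2)·6! - C(3,3)·5!
= 40320 - 15120 + 2160 - 120
= 27240

27240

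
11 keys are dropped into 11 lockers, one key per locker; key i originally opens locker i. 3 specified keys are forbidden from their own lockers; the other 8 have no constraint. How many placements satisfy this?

30078720

Inclusion-exclusion on the 3 forbidden self-matches:
Σ_{j=0}^{3} (-1)^j C(3,j)(11-j)!
= C(3,0)·11! - C(3,1)·10! + C(3,2)·9! - C(3,3)·8!
= 39916800 - 10886400 + 1088640 - 40320
= 30078720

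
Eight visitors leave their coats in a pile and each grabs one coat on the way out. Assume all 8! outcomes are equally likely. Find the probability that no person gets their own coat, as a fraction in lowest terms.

2119/5760

Favorable outcomes: !8 = 14833.
Total outcomes: 8! = 40320.
Probability = 14833/40320 = 2119/5760.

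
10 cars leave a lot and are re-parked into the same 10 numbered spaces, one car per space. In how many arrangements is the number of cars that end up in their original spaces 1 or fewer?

2669921

Sum C(10,i)·!(10-i) for i = 0..1:
  i=0: C(10,0)·!10 = 1·1334961 = 1334961
  i=1: C(10,1)·!9 = 10·133496 = 1334960
Total = 2669921.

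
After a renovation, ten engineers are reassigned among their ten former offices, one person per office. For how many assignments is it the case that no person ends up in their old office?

Use !n = n·!(n-1) + (-1)^n.
!10 = 10·133496 + 1 = 1334961

1334961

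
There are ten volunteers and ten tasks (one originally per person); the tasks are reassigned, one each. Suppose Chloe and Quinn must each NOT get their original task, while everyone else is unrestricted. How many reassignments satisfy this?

2943360

Inclusion-exclusion on the 2 forbidden self-matches:
Σ_{j=0}^{2} (-1)^j C(2,j)(10-j)!
= C(2,0)·10! - C(2,1)·9! + C(2,2)·8!
= 3628800 - 725760 + 40320
= 2943360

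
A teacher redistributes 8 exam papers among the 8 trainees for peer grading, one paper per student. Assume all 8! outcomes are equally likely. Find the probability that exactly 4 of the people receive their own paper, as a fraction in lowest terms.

Favorable outcomes: C(8,4)·!4 = 70·9 = 630.
Total outcomes: 8! = 40320.
Probability = 630/40320 = 1/64.

1/64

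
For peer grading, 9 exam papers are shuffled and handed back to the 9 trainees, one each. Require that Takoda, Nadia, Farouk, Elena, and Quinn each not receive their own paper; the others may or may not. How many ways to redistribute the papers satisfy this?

205056

Let A_j be the event that the j-th constrained one is fixed. By inclusion-exclusion over the 5 events:
Σ_{j=0}^{5} (-1)^j C(5,j)(9-j)!
= C(5,0)·9! - C(5,1)·8! + C(5,2)·7! - C(5,3)·6! + C(5,4)·5! - C(5,5)·4!
= 362880 - 201600 + 50400 - 7200 + 600 - 24
= 205056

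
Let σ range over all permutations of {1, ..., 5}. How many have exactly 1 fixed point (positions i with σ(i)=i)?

45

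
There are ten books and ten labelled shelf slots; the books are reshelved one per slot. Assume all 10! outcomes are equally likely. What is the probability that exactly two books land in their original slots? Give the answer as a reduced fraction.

2119/11520

Favorable outcomes: C(10,2)·!8 = 45·14833 = 667485.
Total outcomes: 10! = 3628800.
Probability = 667485/3628800 = 2119/11520.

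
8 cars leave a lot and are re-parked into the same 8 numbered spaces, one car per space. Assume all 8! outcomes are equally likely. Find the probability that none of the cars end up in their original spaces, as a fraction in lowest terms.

Favorable outcomes: !8 = 14833.
Total outcomes: 8! = 40320.
Probability = 14833/40320 = 2119/5760.

2119/5760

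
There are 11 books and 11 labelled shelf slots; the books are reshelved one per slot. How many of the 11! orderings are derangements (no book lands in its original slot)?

14684570

By inclusion-exclusion, !11 = Σ (-1)^k · 11!/k! for k=0..11
= 11! - 11!/1! + 11!/2! - 11!/3! + 11!/4! - 11!/5! + 11!/6! - 11!/7! + 11!/8! - 11!/9! + 11!/10! - 11!/11!
= 39916800 - 39916800 + 19958400 - 6652800 + 1663200 - 332640 + 55440 - 7920 + 990 - 110 + 11 - 1
= 14684570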